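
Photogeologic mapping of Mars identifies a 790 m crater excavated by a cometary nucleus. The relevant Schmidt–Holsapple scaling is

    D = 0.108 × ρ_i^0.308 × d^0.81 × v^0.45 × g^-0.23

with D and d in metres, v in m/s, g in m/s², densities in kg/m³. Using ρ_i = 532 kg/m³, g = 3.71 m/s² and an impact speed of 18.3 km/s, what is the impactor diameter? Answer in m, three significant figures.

Rearranging for d: d = [D / (0.108 · 532^0.308 · 18300^0.45 · 3.71^-0.23)]^(1/0.81).
532^0.308 = 6.912
18300^0.45 = 82.81
3.71^-0.23 = 0.7397
Denominator = 0.108 × 6.912 × 82.81 × 0.7397 = 45.73
D / 45.73 = 790 / 45.73 = 17.28
d = 17.28^(1/0.81) = 17.28^1.2346 = 33.72 m

d ≈ 33.7 m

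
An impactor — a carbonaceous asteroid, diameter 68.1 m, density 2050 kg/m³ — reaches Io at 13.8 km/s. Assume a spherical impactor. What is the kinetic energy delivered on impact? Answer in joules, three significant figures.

v = 13800 m/s.
Mass m = (π/6) ρ d³ = (π/6) × 2050 × (68.1)³ = 3.390 × 10^8 kg
E = ½ m v² = 0.5 × 3.390 × 10^8 × (13800)² = 3.228 × 10^16 J

E ≈ 3.23 × 10^16 J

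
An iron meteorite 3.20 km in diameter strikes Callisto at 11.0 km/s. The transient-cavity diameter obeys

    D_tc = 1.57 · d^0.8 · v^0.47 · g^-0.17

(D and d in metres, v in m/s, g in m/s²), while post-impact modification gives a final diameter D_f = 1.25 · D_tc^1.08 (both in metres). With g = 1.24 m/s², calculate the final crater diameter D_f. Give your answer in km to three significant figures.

In SI: d = 3200 m, v = 11000 m/s.
d^0.8 = 3200^0.8 = 637.0
v^0.47 = 11000^0.47 = 79.33
g^-0.17 = 1.24^-0.17 = 0.9641
D_tc = 1.57 × 637.0 × 79.33 × 0.9641 = 76490 m
D_f = 1.25 × (76490)^1.08 = 2.351 × 10^5 m
     = 235.1 km

D_f ≈ 235 km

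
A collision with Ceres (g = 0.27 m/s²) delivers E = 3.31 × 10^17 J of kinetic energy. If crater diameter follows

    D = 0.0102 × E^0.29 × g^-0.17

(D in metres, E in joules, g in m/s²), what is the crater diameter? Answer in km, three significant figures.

E^0.29 = (3.31 × 10^17)^0.29 = 1.204 × 10^5
g^-0.17 = 0.27^-0.17 = 1.249
D = 0.0102 × 1.204 × 10^5 × 1.249 = 1534 m
   = 1.534 km

D ≈ 1.53 km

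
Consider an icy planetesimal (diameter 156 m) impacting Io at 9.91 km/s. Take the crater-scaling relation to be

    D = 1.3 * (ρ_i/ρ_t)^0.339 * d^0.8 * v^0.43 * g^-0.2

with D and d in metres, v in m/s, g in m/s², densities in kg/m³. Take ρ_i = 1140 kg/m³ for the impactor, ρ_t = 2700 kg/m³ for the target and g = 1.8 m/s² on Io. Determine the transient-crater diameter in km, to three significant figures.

In SI units: v = 9910 m/s.
(ρ_i/ρ_t)^0.339 = (1140/2700)^0.339 = 0.7465
d^0.8 = 156^0.8 = 56.82
v^0.43 = 9910^0.43 = 52.28
g^-0.2 = 1.8^-0.2 = 0.8891
D = 1.3 × 0.7465 × 56.82 × 52.28 × 0.8891 = 2563 m
   = 2.563 km

D ≈ 2.56 km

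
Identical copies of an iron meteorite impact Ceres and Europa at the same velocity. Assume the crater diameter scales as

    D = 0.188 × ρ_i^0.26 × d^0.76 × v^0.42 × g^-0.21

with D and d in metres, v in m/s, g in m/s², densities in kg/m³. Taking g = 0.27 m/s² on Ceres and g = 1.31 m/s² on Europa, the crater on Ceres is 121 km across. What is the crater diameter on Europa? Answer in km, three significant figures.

D ≈ 86.8 km

All impactor-dependent factors cancel in the ratio, leaving D_Europa/D_Ceres = (g_Europa/g_Ceres)^-0.21.
(1.31/0.27)^-0.21 = 4.852^-0.21 = 0.7177
D_Europa = 0.7177 × 121 km = 86.8 km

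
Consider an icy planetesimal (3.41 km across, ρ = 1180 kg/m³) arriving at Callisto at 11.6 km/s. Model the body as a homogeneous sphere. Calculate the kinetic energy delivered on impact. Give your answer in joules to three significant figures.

E ≈ 1.65 × 10^21 J

d = 3410 m; v = 11600 m/s.
Mass m = (π/6) ρ d³ = (π/6) × 1180 × (3410)³ = 2.450 × 10^13 kg
E = ½ m v² = 0.5 × 2.450 × 10^13 × (11600)² = 1.648 × 10^21 J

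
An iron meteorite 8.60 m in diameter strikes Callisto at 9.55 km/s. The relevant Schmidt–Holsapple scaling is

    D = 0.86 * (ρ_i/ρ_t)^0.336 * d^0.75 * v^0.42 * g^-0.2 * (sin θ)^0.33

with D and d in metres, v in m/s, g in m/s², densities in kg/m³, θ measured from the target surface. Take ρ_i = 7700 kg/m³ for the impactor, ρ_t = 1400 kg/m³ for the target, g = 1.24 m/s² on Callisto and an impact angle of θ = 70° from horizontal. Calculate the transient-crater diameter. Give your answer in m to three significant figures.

D ≈ 337 m

In SI units: v = 9550 m/s.
(ρ_i/ρ_t)^0.336 = (7700/1400)^0.336 = 1.773
d^0.75 = 8.6^0.75 = 5.022
v^0.42 = 9550^0.42 = 46.95
g^-0.2 = 1.24^-0.2 = 0.9579
(sin 70°)^0.33 = 0.9397^0.33 = 0.9797
D = 0.86 × 1.773 × 5.022 × 46.95 × 0.9579 × 0.9797 = 337.4 m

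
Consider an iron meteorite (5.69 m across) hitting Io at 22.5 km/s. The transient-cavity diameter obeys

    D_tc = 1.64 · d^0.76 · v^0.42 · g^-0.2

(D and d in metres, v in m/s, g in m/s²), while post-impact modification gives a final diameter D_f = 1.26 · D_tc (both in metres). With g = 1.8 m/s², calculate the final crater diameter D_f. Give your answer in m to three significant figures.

v = 22500 m/s.
d^0.76 = 5.69^0.76 = 3.749
v^0.42 = 22500^0.42 = 67.28
g^-0.2 = 1.8^-0.2 = 0.8891
D_tc = 1.64 × 3.749 × 67.28 × 0.8891 = 367.8 m
D_f = 1.26 × 367.8 = 463.4 m

D_f ≈ 463 m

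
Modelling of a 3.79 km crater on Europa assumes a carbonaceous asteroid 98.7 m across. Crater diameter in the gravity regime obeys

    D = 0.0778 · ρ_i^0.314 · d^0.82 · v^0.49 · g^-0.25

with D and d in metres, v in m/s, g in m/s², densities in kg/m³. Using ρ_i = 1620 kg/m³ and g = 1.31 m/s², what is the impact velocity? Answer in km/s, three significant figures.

Rearranging for v: v = [D / (0.0778 · 1620^0.314 · 98.7^0.82 · 1.31^-0.25)]^(1/0.49).
D = 3790 m.
1620^0.314 = 10.18
98.7^0.82 = 43.19
1.31^-0.25 = 0.9347
Denominator = 0.0778 × 10.18 × 43.19 × 0.9347 = 31.97
D / 31.97 = 3790 / 31.97 = 118.5
v = 118.5^(1/0.49) = 118.5^2.0408 = 17063 m/s

v ≈ 17.1 km/s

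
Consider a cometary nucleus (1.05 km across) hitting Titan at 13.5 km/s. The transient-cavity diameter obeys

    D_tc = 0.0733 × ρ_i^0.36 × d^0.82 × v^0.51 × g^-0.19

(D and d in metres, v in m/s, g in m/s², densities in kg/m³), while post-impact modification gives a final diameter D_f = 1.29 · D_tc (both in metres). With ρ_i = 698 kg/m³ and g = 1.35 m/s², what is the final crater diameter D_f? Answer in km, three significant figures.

In SI: d = 1050 m, v = 13500 m/s.
ρ_i^0.36 = 698^0.36 = 10.56
d^0.82 = 1050^0.82 = 300.2
v^0.51 = 13500^0.51 = 127.8
g^-0.19 = 1.35^-0.19 = 0.9446
D_tc = 0.0733 × 10.56 × 300.2 × 127.8 × 0.9446 = 28050 m
D_f = 1.29 × 28050 = 36184 m
     = 36.18 km

D_f ≈ 36.2 km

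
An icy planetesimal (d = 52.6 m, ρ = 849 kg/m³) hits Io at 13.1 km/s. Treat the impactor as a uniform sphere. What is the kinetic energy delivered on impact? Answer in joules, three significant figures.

v = 13100 m/s.
Mass m = (π/6) ρ d³ = (π/6) × 849 × (52.6)³ = 6.469 × 10^7 kg
E = ½ m v² = 0.5 × 6.469 × 10^7 × (13100)² = 5.551 × 10^15 J

E ≈ 5.55 × 10^15 J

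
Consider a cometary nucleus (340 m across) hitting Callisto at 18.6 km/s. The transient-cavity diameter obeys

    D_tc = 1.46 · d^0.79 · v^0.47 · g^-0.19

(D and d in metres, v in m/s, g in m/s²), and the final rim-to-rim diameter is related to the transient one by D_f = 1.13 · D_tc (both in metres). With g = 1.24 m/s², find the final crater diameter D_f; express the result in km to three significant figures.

D_f ≈ 16.1 km

v = 18600 m/s.
d^0.79 = 340^0.79 = 99.97
v^0.47 = 18600^0.47 = 101.5
g^-0.19 = 1.24^-0.19 = 0.9600
D_tc = 1.46 × 99.97 × 101.5 × 0.9600 = 14220 m
D_f = 1.13 × 14220 = 16069 m
     = 16.07 km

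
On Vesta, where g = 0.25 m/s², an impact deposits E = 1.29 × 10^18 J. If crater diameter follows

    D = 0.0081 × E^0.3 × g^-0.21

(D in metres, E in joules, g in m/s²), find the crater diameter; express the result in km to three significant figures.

D ≈ 2.94 km

E^0.3 = (1.29 × 10^18)^0.3 = 2.711 × 10^5
g^-0.21 = 0.25^-0.21 = 1.338
D = 0.0081 × 2.711 × 10^5 × 1.338 = 2938 m
   = 2.938 km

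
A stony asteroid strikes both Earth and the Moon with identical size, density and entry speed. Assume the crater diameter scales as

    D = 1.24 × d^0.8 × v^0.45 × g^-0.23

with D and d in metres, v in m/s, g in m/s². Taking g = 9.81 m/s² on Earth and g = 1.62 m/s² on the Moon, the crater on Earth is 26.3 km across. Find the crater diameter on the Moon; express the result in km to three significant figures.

D ≈ 39.8 km

All impactor-dependent factors cancel in the ratio, leaving D_Moon/D_Earth = (g_Moon/g_Earth)^-0.23.
(1.62/9.81)^-0.23 = 0.1651^-0.23 = 1.513
D_Moon = 1.513 × 26.3 km = 39.8 km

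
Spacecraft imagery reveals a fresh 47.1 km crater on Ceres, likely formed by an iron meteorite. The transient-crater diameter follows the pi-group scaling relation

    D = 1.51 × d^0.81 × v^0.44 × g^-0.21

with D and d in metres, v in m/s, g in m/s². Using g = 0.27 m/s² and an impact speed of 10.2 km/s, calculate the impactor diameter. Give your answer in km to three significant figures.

Rearranging for d: d = [D / (1.51 · 10200^0.44 · 0.27^-0.21)]^(1/0.81).
D = 47100 m.
10200^0.44 = 58.05
0.27^-0.21 = 1.316
Denominator = 1.51 × 58.05 × 1.316 = 115.4
D / 115.4 = 47100 / 115.4 = 408.1
d = 408.1^(1/0.81) = 408.1^1.2346 = 1672 m

d ≈ 1.67 km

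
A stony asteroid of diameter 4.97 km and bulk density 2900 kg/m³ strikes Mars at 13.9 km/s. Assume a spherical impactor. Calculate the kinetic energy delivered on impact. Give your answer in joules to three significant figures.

d = 4970 m; v = 13900 m/s.
Mass m = (π/6) ρ d³ = (π/6) × 2900 × (4970)³ = 1.864 × 10^14 kg
E = ½ m v² = 0.5 × 1.864 × 10^14 × (13900)² = 1.801 × 10^22 J

E ≈ 1.80 × 10^22 J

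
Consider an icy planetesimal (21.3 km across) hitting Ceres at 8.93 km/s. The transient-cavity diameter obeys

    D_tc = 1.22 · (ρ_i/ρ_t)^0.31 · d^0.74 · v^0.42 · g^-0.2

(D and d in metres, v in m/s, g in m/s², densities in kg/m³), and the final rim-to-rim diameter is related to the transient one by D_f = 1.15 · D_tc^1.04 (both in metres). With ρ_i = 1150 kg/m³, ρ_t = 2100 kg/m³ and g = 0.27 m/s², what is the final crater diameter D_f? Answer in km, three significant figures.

In SI: d = 21300 m, v = 8930 m/s.
(ρ_i/ρ_t)^0.31 = (1150/2100)^0.31 = 0.8297
d^0.74 = 21300^0.74 = 1596
v^0.42 = 8930^0.42 = 45.64
g^-0.2 = 0.27^-0.2 = 1.299
D_tc = 1.22 × 0.8297 × 1596 × 45.64 × 1.299 = 95780 m
D_f = 1.15 × (95780)^1.04 = 1.743 × 10^5 m
     = 174.3 km

D_f ≈ 174 km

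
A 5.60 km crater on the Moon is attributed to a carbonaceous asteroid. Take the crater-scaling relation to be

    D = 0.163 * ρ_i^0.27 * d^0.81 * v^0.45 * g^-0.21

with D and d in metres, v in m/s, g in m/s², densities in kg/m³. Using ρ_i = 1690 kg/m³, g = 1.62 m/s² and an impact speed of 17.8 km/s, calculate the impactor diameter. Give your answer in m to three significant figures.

Rearranging for d: d = [D / (0.163 · 1690^0.27 · 17800^0.45 · 1.62^-0.21)]^(1/0.81).
D = 5600 m.
1690^0.27 = 7.439
17800^0.45 = 81.79
1.62^-0.21 = 0.9037
Denominator = 0.163 × 7.439 × 81.79 × 0.9037 = 89.62
D / 89.62 = 5600 / 89.62 = 62.49
d = 62.49^(1/0.81) = 62.49^1.2346 = 164.9 m

d ≈ 165 m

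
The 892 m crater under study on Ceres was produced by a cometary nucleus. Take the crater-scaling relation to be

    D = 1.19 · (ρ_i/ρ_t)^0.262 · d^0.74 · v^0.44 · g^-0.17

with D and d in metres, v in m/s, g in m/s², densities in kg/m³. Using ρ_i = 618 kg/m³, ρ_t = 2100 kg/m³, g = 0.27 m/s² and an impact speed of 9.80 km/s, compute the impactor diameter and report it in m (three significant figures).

d ≈ 37.1 m

Rearranging for d: d = [D / (1.19 · (618/2100)^0.262 · 9800^0.44 · 0.27^-0.17)]^(1/0.74).
(618/2100)^0.262 = 0.7258
9800^0.44 = 57.03
0.27^-0.17 = 1.249
Denominator = 1.19 × 0.7258 × 57.03 × 1.249 = 61.52
D / 61.52 = 892 / 61.52 = 14.50
d = 14.50^(1/0.74) = 14.50^1.3514 = 37.11 m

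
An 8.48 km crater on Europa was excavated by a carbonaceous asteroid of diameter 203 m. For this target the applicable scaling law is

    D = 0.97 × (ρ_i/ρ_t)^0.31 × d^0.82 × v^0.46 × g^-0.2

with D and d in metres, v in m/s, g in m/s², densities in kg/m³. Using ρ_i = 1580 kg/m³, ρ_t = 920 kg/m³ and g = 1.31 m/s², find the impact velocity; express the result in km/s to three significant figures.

v ≈ 22.3 km/s

Rearranging for v: v = [D / (0.97 · (1580/920)^0.31 · 203^0.82 · 1.31^-0.2)]^(1/0.46).
D = 8480 m.
(1580/920)^0.31 = 1.183
203^0.82 = 78.01
1.31^-0.2 = 0.9474
Denominator = 0.97 × 1.183 × 78.01 × 0.9474 = 84.81
D / 84.81 = 8480 / 84.81 = 99.99
v = 99.99^(1/0.46) = 99.99^2.1739 = 22269 m/s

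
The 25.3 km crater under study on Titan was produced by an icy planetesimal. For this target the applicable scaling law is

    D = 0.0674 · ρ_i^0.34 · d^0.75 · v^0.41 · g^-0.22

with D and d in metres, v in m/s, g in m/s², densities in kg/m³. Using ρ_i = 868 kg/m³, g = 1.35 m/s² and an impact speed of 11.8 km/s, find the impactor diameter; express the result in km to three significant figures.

Rearranging for d: d = [D / (0.0674 · 868^0.34 · 11800^0.41 · 1.35^-0.22)]^(1/0.75).
D = 25300 m.
868^0.34 = 9.979
11800^0.41 = 46.72
1.35^-0.22 = 0.9361
Denominator = 0.0674 × 9.979 × 46.72 × 0.9361 = 29.42
D / 29.42 = 25300 / 29.42 = 860.0
d = 860.0^(1/0.75) = 860.0^1.3333 = 8176 m

d ≈ 8.18 km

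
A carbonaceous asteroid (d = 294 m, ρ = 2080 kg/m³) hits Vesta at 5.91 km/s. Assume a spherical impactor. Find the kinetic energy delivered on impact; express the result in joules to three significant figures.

v = 5910 m/s.
Mass m = (π/6) ρ d³ = (π/6) × 2080 × (294)³ = 2.768 × 10^10 kg
E = ½ m v² = 0.5 × 2.768 × 10^10 × (5910)² = 4.834 × 10^17 J

E ≈ 4.83 × 10^17 J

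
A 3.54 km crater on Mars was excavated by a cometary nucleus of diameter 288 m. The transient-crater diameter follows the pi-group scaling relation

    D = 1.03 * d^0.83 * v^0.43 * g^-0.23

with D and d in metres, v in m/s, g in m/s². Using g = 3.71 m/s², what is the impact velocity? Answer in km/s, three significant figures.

Rearranging for v: v = [D / (1.03 · 288^0.83 · 3.71^-0.23)]^(1/0.43).
D = 3540 m.
288^0.83 = 110.0
3.71^-0.23 = 0.7397
Denominator = 1.03 × 110.0 × 0.7397 = 83.81
D / 83.81 = 3540 / 83.81 = 42.24
v = 42.24^(1/0.43) = 42.24^2.3256 = 6036 m/s

v ≈ 6.04 km/s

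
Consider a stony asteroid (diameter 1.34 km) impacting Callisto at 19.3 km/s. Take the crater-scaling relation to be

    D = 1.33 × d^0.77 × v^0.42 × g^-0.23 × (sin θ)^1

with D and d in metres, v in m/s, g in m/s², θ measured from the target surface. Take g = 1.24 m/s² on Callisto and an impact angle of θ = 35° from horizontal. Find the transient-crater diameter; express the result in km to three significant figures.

D ≈ 11.7 km

In SI units: d = 1340 m, v = 19300 m/s.
d^0.77 = 1340^0.77 = 255.8
v^0.42 = 19300^0.42 = 63.09
g^-0.23 = 1.24^-0.23 = 0.9517
(sin 35°)^1 = 0.5736^1 = 0.5736
D = 1.33 × 255.8 × 63.09 × 0.9517 × 0.5736 = 11717 m
   = 11.72 km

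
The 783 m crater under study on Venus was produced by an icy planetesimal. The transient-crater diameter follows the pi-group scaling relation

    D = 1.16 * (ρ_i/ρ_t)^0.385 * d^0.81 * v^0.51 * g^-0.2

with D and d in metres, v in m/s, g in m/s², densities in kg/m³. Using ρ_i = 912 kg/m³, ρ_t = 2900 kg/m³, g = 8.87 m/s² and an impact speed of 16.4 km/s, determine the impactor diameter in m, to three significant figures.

Rearranging for d: d = [D / (1.16 · (912/2900)^0.385 · 16400^0.51 · 8.87^-0.2)]^(1/0.81).
(912/2900)^0.385 = 0.6406
16400^0.51 = 141.1
8.87^-0.2 = 0.6463
Denominator = 1.16 × 0.6406 × 141.1 × 0.6463 = 67.77
D / 67.77 = 783 / 67.77 = 11.55
d = 11.55^(1/0.81) = 11.55^1.2346 = 20.51 m

d ≈ 20.5 m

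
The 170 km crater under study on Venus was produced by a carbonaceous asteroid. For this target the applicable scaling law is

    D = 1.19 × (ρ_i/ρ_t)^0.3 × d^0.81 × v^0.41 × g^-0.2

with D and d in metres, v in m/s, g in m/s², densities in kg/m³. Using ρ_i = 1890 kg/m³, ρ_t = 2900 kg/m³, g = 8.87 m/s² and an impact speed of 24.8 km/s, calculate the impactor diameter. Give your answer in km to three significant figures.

d ≈ 27.7 km

Rearranging for d: d = [D / (1.19 · (1890/2900)^0.3 · 24800^0.41 · 8.87^-0.2)]^(1/0.81).
D = 170000 m.
(1890/2900)^0.3 = 0.8795
24800^0.41 = 63.35
8.87^-0.2 = 0.6463
Denominator = 1.19 × 0.8795 × 63.35 × 0.6463 = 42.85
D / 42.85 = 170000 / 42.85 = 3967
d = 3967^(1/0.81) = 3967^1.2346 = 27712 m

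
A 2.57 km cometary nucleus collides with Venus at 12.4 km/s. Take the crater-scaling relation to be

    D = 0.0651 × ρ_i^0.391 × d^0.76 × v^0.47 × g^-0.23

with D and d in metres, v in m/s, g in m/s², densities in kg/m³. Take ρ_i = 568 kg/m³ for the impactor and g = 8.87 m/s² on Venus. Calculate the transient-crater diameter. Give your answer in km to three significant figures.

D ≈ 15.4 km

In SI units: d = 2570 m, v = 12400 m/s.
ρ_i^0.391 = 568^0.391 = 11.94
d^0.76 = 2570^0.76 = 390.4
v^0.47 = 12400^0.47 = 83.93
g^-0.23 = 8.87^-0.23 = 0.6053
D = 0.0651 × 11.94 × 390.4 × 83.93 × 0.6053 = 15416 m
   = 15.42 km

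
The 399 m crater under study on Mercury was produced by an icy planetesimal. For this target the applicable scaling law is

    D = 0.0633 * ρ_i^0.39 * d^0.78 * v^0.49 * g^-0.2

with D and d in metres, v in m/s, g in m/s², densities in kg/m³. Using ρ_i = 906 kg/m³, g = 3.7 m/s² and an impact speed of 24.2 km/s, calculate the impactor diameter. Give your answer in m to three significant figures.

Rearranging for d: d = [D / (0.0633 · 906^0.39 · 24200^0.49 · 3.7^-0.2)]^(1/0.78).
906^0.39 = 14.23
24200^0.49 = 140.6
3.7^-0.2 = 0.7698
Denominator = 0.0633 × 14.23 × 140.6 × 0.7698 = 97.49
D / 97.49 = 399 / 97.49 = 4.093
d = 4.093^(1/0.78) = 4.093^1.2821 = 6.091 m

d ≈ 6.09 m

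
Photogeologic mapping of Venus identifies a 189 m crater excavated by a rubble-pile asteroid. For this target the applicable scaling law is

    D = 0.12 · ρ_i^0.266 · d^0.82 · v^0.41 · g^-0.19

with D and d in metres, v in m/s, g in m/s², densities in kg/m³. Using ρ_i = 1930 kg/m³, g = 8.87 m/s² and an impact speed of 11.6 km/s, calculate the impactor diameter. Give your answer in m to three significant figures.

Rearranging for d: d = [D / (0.12 · 1930^0.266 · 11600^0.41 · 8.87^-0.19)]^(1/0.82).
1930^0.266 = 7.481
11600^0.41 = 46.39
8.87^-0.19 = 0.6605
Denominator = 0.12 × 7.481 × 46.39 × 0.6605 = 27.51
D / 27.51 = 189 / 27.51 = 6.870
d = 6.870^(1/0.82) = 6.870^1.2195 = 10.49 m

d ≈ 10.5 m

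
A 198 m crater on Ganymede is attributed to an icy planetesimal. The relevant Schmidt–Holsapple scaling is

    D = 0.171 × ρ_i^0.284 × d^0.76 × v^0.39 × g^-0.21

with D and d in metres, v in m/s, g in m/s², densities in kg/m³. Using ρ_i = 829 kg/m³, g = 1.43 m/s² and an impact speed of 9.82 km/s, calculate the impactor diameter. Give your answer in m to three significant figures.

Rearranging for d: d = [D / (0.171 · 829^0.284 · 9820^0.39 · 1.43^-0.21)]^(1/0.76).
829^0.284 = 6.743
9820^0.39 = 36.05
1.43^-0.21 = 0.9276
Denominator = 0.171 × 6.743 × 36.05 × 0.9276 = 38.56
D / 38.56 = 198 / 38.56 = 5.135
d = 5.135^(1/0.76) = 5.135^1.3158 = 8.609 m

d ≈ 8.61 m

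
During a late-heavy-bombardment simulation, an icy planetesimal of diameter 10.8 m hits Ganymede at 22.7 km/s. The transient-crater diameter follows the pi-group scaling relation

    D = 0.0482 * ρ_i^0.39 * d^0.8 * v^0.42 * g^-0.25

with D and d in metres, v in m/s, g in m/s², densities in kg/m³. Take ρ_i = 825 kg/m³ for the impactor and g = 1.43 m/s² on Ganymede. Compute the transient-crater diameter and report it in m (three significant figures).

D ≈ 274 m

In SI units: v = 22700 m/s.
ρ_i^0.39 = 825^0.39 = 13.72
d^0.8 = 10.8^0.8 = 6.710
v^0.42 = 22700^0.42 = 67.54
g^-0.25 = 1.43^-0.25 = 0.9145
D = 0.0482 × 13.72 × 6.710 × 67.54 × 0.9145 = 274.1 m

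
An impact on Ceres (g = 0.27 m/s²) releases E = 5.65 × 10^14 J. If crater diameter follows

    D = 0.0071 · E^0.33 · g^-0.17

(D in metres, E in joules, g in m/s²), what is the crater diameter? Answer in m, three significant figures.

D ≈ 655 m

E^0.33 = (5.65 × 10^14)^0.33 = 7.382 × 10^4
g^-0.17 = 0.27^-0.17 = 1.249
D = 0.0071 × 7.382 × 10^4 × 1.249 = 654.6 m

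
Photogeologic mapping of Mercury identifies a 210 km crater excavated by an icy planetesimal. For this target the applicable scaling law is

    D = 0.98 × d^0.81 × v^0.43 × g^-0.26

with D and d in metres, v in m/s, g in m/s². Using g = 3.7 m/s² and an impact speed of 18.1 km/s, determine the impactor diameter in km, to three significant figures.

d ≈ 31.9 km

Rearranging for d: d = [D / (0.98 · 18100^0.43 · 3.7^-0.26)]^(1/0.81).
D = 210000 m.
18100^0.43 = 67.73
3.7^-0.26 = 0.7117
Denominator = 0.98 × 67.73 × 0.7117 = 47.24
D / 47.24 = 210000 / 47.24 = 4445
d = 4445^(1/0.81) = 4445^1.2346 = 31891 m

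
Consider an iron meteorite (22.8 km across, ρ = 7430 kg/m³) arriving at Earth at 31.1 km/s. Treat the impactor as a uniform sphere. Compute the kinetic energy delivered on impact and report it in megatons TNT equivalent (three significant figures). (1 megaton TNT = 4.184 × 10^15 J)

E ≈ 5.33 × 10^9 Mt TNT

d = 22800 m; v = 31100 m/s.
Mass m = (π/6) ρ d³ = (π/6) × 7430 × (22800)³ = 4.611 × 10^16 kg
E = ½ m v² = 0.5 × 4.611 × 10^16 × (31100)² = 2.230 × 10^25 J
   = 2.230 × 10^25 / 4.184×10^15 = 5.330 × 10^9 Mt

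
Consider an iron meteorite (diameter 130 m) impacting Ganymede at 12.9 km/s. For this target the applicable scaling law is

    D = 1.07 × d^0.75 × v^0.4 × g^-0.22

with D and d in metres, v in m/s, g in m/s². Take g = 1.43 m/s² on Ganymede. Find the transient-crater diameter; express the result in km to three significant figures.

D ≈ 1.68 km

In SI units: v = 12900 m/s.
d^0.75 = 130^0.75 = 38.50
v^0.4 = 12900^0.4 = 44.08
g^-0.22 = 1.43^-0.22 = 0.9243
D = 1.07 × 38.50 × 44.08 × 0.9243 = 1678 m
   = 1.678 km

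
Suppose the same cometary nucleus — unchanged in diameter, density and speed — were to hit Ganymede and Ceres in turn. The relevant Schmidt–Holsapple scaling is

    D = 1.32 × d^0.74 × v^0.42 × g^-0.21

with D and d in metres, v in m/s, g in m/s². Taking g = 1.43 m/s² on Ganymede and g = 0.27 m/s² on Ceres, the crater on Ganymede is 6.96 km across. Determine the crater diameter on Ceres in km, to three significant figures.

All impactor-dependent factors cancel in the ratio, leaving D_Ceres/D_Ganymede = (g_Ceres/g_Ganymede)^-0.21.
(0.27/1.43)^-0.21 = 0.1888^-0.21 = 1.419
D_Ceres = 1.419 × 6.96 km = 9.88 km

D ≈ 9.88 km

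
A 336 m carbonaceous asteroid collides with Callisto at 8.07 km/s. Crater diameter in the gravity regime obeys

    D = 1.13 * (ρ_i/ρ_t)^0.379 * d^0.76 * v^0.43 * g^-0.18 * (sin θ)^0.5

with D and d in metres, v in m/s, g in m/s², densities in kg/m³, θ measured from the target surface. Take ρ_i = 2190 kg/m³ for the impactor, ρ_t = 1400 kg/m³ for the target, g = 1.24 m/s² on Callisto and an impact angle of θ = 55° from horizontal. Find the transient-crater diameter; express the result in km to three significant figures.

D ≈ 4.64 km

In SI units: v = 8070 m/s.
(ρ_i/ρ_t)^0.379 = (2190/1400)^0.379 = 1.185
d^0.76 = 336^0.76 = 83.18
v^0.43 = 8070^0.43 = 47.86
g^-0.18 = 1.24^-0.18 = 0.9620
(sin 55°)^0.5 = 0.8192^0.5 = 0.9051
D = 1.13 × 1.185 × 83.18 × 47.86 × 0.9620 × 0.9051 = 4642 m
   = 4.642 km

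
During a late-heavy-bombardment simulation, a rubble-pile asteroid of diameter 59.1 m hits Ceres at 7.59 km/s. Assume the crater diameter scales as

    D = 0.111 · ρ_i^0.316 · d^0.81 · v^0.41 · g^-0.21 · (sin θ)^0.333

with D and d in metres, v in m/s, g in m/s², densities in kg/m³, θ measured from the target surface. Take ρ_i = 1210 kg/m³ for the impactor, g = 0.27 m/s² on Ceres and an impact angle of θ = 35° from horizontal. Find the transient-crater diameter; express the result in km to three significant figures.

In SI units: v = 7590 m/s.
ρ_i^0.316 = 1210^0.316 = 9.422
d^0.81 = 59.1^0.81 = 27.23
v^0.41 = 7590^0.41 = 38.99
g^-0.21 = 0.27^-0.21 = 1.316
(sin 35°)^0.333 = 0.5736^0.333 = 0.8310
D = 0.111 × 9.422 × 27.23 × 38.99 × 1.316 × 0.8310 = 1214 m
   = 1.214 km

D ≈ 1.21 km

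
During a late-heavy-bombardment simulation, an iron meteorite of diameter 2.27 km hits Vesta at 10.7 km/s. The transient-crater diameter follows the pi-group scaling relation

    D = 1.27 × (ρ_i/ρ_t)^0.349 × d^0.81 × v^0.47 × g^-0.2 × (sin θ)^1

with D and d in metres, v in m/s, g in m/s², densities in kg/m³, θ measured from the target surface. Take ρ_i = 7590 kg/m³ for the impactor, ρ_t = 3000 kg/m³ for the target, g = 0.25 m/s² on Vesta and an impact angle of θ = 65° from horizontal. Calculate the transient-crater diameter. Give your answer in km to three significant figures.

D ≈ 86.0 km

In SI units: d = 2270 m, v = 10700 m/s.
(ρ_i/ρ_t)^0.349 = (7590/3000)^0.349 = 1.383
d^0.81 = 2270^0.81 = 522.9
v^0.47 = 10700^0.47 = 78.31
g^-0.2 = 0.25^-0.2 = 1.320
(sin 65°)^1 = 0.9063^1 = 0.9063
D = 1.27 × 1.383 × 522.9 × 78.31 × 1.320 × 0.9063 = 86041 m
   = 86.04 km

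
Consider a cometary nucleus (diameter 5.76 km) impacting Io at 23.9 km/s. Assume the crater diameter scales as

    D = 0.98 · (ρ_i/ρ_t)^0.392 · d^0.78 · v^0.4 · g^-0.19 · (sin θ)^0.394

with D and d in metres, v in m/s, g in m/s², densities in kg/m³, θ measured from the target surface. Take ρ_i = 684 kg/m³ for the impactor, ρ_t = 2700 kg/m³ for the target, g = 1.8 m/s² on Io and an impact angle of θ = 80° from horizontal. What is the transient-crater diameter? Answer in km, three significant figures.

In SI units: d = 5760 m, v = 23900 m/s.
(ρ_i/ρ_t)^0.392 = (684/2700)^0.392 = 0.5838
d^0.78 = 5760^0.78 = 857.3
v^0.4 = 23900^0.4 = 56.41
g^-0.19 = 1.8^-0.19 = 0.8943
(sin 80°)^0.394 = 0.9848^0.394 = 0.9940
D = 0.98 × 0.5838 × 857.3 × 56.41 × 0.8943 × 0.9940 = 24595 m
   = 24.60 km

D ≈ 24.6 km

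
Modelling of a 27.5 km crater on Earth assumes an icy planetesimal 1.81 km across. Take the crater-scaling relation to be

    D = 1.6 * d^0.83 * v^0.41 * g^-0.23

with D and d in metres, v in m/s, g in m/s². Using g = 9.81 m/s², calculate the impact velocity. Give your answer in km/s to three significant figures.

Rearranging for v: v = [D / (1.6 · 1810^0.83 · 9.81^-0.23)]^(1/0.41).
D = 27500 m.
1810^0.83 = 505.7
9.81^-0.23 = 0.5914
Denominator = 1.6 × 505.7 × 0.5914 = 478.5
D / 478.5 = 27500 / 478.5 = 57.47
v = 57.47^(1/0.41) = 57.47^2.439 = 19556 m/s

v ≈ 19.6 km/s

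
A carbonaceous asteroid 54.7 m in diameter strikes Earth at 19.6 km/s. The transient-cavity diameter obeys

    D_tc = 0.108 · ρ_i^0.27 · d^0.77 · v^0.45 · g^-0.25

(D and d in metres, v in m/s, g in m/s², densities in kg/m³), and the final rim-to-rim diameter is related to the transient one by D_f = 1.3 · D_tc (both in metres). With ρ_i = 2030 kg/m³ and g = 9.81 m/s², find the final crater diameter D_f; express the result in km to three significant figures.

v = 19600 m/s.
ρ_i^0.27 = 2030^0.27 = 7.817
d^0.77 = 54.7^0.77 = 21.79
v^0.45 = 19600^0.45 = 85.41
g^-0.25 = 9.81^-0.25 = 0.5650
D_tc = 0.108 × 7.817 × 21.79 × 85.41 × 0.5650 = 887.7 m
D_f = 1.3 × 887.7 = 1154 m
     = 1.154 km

D_f ≈ 1.15 km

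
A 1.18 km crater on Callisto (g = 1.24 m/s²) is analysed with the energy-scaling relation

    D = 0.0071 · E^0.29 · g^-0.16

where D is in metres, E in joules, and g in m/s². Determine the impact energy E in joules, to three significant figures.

E ≈ 1.13 × 10^18 J

Rearranging: E = [D / (0.0071 · g^-0.16)]^(1/0.29).
D = 1180 m.
g^-0.16 = 1.24^-0.16 = 0.9662
D / (0.0071 × 0.9662) = 1180 / (6.860 × 10^-3) = 1.720 × 10^5
E = (1.720 × 10^5)^3.4483 = 1.132 × 10^18 J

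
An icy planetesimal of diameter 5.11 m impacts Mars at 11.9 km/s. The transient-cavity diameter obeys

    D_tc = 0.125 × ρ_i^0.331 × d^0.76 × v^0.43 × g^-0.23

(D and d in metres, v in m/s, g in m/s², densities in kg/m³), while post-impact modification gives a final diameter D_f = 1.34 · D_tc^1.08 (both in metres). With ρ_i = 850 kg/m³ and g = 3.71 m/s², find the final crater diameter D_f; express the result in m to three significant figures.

v = 11900 m/s.
ρ_i^0.331 = 850^0.331 = 9.325
d^0.76 = 5.11^0.76 = 3.455
v^0.43 = 11900^0.43 = 56.56
g^-0.23 = 3.71^-0.23 = 0.7397
D_tc = 0.125 × 9.325 × 3.455 × 56.56 × 0.7397 = 168.5 m
D_f = 1.34 × (168.5)^1.08 = 340.3 m

D_f ≈ 340 m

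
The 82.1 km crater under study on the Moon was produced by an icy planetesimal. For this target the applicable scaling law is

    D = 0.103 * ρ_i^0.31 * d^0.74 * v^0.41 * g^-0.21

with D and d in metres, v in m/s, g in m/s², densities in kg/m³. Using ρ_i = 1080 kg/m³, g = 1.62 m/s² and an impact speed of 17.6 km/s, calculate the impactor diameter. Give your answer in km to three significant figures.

Rearranging for d: d = [D / (0.103 · 1080^0.31 · 17600^0.41 · 1.62^-0.21)]^(1/0.74).
D = 82100 m.
1080^0.31 = 8.717
17600^0.41 = 55.04
1.62^-0.21 = 0.9037
Denominator = 0.103 × 8.717 × 55.04 × 0.9037 = 44.66
D / 44.66 = 82100 / 44.66 = 1838
d = 1838^(1/0.74) = 1838^1.3514 = 25789 m

d ≈ 25.8 km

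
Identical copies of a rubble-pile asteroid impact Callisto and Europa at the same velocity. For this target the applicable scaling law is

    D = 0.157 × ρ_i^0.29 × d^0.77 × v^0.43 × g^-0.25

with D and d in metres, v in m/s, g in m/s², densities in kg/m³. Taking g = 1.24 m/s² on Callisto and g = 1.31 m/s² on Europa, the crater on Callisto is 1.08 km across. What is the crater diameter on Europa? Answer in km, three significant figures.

All impactor-dependent factors cancel in the ratio, leaving D_Europa/D_Callisto = (g_Europa/g_Callisto)^-0.25.
(1.31/1.24)^-0.25 = 1.056^-0.25 = 0.9865
D_Europa = 0.9865 × 1.08 km = 1.07 km

D ≈ 1.07 km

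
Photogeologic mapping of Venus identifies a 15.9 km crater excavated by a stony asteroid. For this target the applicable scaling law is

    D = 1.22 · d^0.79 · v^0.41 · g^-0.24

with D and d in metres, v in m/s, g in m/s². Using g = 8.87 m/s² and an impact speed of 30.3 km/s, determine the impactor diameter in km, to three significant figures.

Rearranging for d: d = [D / (1.22 · 30300^0.41 · 8.87^-0.24)]^(1/0.79).
D = 15900 m.
30300^0.41 = 68.77
8.87^-0.24 = 0.5922
Denominator = 1.22 × 68.77 × 0.5922 = 49.69
D / 49.69 = 15900 / 49.69 = 320.0
d = 320.0^(1/0.79) = 320.0^1.2658 = 1483 m

d ≈ 1.48 km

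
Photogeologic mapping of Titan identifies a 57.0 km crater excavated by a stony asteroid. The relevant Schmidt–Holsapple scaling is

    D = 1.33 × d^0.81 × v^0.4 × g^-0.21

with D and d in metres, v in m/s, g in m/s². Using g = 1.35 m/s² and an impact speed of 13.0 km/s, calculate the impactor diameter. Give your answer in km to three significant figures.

d ≈ 5.26 km

Rearranging for d: d = [D / (1.33 · 13000^0.4 · 1.35^-0.21)]^(1/0.81).
D = 57000 m.
13000^0.4 = 44.22
1.35^-0.21 = 0.9389
Denominator = 1.33 × 44.22 × 0.9389 = 55.22
D / 55.22 = 57000 / 55.22 = 1032
d = 1032^(1/0.81) = 1032^1.2346 = 5256 m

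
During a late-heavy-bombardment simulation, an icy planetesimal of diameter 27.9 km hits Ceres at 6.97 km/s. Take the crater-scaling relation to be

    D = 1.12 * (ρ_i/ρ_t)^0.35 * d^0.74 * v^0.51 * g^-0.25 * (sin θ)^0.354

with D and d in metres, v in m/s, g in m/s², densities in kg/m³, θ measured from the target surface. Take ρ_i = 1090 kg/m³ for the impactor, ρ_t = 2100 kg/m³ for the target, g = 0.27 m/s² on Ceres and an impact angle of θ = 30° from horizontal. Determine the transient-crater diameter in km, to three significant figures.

In SI units: d = 27900 m, v = 6970 m/s.
(ρ_i/ρ_t)^0.35 = (1090/2100)^0.35 = 0.7949
d^0.74 = 27900^0.74 = 1949
v^0.51 = 6970^0.51 = 91.21
g^-0.25 = 0.27^-0.25 = 1.387
(sin 30°)^0.354 = 0.5000^0.354 = 0.7824
D = 1.12 × 0.7949 × 1949 × 91.21 × 1.387 × 0.7824 = 1.717 × 10^5 m
   = 171.7 km

D ≈ 172 km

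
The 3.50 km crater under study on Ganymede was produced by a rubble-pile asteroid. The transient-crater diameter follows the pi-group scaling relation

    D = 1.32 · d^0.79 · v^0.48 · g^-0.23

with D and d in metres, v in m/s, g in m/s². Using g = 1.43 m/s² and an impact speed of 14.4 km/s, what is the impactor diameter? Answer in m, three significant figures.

d ≈ 71.1 m

Rearranging for d: d = [D / (1.32 · 14400^0.48 · 1.43^-0.23)]^(1/0.79).
D = 3500 m.
14400^0.48 = 99.09
1.43^-0.23 = 0.9210
Denominator = 1.32 × 99.09 × 0.9210 = 120.5
D / 120.5 = 3500 / 120.5 = 29.05
d = 29.05^(1/0.79) = 29.05^1.2658 = 71.13 m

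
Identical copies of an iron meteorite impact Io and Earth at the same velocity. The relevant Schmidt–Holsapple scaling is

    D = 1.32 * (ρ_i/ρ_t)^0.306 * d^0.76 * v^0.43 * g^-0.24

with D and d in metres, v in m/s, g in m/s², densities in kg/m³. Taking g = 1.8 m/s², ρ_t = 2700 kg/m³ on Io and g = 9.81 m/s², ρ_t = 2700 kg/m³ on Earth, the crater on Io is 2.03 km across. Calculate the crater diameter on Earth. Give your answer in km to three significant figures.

The impactor-only factors (d, v, ρ_i) cancel in the ratio, leaving D_Earth/D_Io = (g_Earth/g_Io)^-0.24 · (ρ_t,Io/ρ_t,Earth)^0.306.
(9.81/1.8)^-0.24 = 5.450^-0.24 = 0.6657
(2700/2700)^0.306 = 1.000^0.306 = 1.000
Ratio = 0.6657 × 1.000 = 0.6657
D_Earth = 0.6657 × 2.03 km = 1.35 km

D ≈ 1.35 km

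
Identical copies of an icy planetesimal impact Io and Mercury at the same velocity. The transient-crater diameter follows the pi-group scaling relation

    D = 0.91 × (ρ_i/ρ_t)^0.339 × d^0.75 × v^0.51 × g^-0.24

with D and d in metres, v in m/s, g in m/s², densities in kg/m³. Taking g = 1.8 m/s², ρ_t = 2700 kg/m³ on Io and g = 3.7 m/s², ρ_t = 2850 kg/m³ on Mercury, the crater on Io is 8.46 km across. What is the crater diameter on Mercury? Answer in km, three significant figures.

The impactor-only factors (d, v, ρ_i) cancel in the ratio, leaving D_Mercury/D_Io = (g_Mercury/g_Io)^-0.24 · (ρ_t,Io/ρ_t,Mercury)^0.339.
(3.7/1.8)^-0.24 = 2.056^-0.24 = 0.8412
(2700/2850)^0.339 = 0.9474^0.339 = 0.9818
Ratio = 0.8412 × 0.9818 = 0.8259
D_Mercury = 0.8259 × 8.46 km = 6.99 km

D ≈ 6.99 km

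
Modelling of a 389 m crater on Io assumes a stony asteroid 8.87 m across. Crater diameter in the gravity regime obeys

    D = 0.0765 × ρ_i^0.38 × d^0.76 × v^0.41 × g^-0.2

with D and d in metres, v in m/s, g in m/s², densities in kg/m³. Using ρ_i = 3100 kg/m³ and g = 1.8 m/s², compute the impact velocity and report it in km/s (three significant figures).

Rearranging for v: v = [D / (0.0765 · 3100^0.38 · 8.87^0.76 · 1.8^-0.2)]^(1/0.41).
3100^0.38 = 21.22
8.87^0.76 = 5.253
1.8^-0.2 = 0.8891
Denominator = 0.0765 × 21.22 × 5.253 × 0.8891 = 7.582
D / 7.582 = 389 / 7.582 = 51.31
v = 51.31^(1/0.41) = 51.31^2.439 = 14831 m/s

v ≈ 14.8 km/s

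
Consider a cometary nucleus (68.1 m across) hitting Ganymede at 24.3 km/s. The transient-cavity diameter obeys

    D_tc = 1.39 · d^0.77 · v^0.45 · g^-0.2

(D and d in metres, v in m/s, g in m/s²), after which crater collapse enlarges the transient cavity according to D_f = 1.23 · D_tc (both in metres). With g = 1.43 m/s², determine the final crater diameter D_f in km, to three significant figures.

D_f ≈ 3.86 km

v = 24300 m/s.
d^0.77 = 68.1^0.77 = 25.79
v^0.45 = 24300^0.45 = 94.09
g^-0.2 = 1.43^-0.2 = 0.9310
D_tc = 1.39 × 25.79 × 94.09 × 0.9310 = 3140 m
D_f = 1.23 × 3140 = 3862 m
     = 3.862 km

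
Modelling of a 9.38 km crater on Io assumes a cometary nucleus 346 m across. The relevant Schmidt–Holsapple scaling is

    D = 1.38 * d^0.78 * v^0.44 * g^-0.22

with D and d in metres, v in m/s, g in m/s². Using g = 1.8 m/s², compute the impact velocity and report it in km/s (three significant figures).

Rearranging for v: v = [D / (1.38 · 346^0.78 · 1.8^-0.22)]^(1/0.44).
D = 9380 m.
346^0.78 = 95.60
1.8^-0.22 = 0.8787
Denominator = 1.38 × 95.60 × 0.8787 = 115.9
D / 115.9 = 9380 / 115.9 = 80.93
v = 80.93^(1/0.44) = 80.93^2.2727 = 21705 m/s

v ≈ 21.7 km/s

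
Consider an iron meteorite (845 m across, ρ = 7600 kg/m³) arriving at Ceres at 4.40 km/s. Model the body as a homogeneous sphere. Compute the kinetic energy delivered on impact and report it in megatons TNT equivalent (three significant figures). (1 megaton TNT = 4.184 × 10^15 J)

E ≈ 5550 Mt TNT

v = 4400 m/s.
Mass m = (π/6) ρ d³ = (π/6) × 7600 × (845)³ = 2.401 × 10^12 kg
E = ½ m v² = 0.5 × 2.401 × 10^12 × (4400)² = 2.324 × 10^19 J
   = 2.324 × 10^19 / 4.184×10^15 = 5554 Mt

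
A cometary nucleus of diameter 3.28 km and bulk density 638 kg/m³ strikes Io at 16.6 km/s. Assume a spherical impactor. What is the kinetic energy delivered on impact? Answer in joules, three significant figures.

d = 3280 m; v = 16600 m/s.
Mass m = (π/6) ρ d³ = (π/6) × 638 × (3280)³ = 1.179 × 10^13 kg
E = ½ m v² = 0.5 × 1.179 × 10^13 × (16600)² = 1.624 × 10^21 J

E ≈ 1.62 × 10^21 J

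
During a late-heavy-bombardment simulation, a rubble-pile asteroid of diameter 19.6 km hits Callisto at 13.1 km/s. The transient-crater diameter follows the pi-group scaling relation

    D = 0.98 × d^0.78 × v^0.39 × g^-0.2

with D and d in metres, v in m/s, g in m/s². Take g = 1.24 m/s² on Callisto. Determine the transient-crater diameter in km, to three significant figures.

In SI units: d = 19600 m, v = 13100 m/s.
d^0.78 = 19600^0.78 = 2228
v^0.39 = 13100^0.39 = 40.34
g^-0.2 = 1.24^-0.2 = 0.9579
D = 0.98 × 2228 × 40.34 × 0.9579 = 84372 m
   = 84.37 km

D ≈ 84.4 km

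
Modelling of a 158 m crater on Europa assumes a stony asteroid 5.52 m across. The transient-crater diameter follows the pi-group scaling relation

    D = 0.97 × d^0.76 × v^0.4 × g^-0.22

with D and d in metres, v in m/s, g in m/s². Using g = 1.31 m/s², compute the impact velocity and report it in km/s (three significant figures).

v ≈ 15.3 km/s

Rearranging for v: v = [D / (0.97 · 5.52^0.76 · 1.31^-0.22)]^(1/0.4).
5.52^0.76 = 3.663
1.31^-0.22 = 0.9423
Denominator = 0.97 × 3.663 × 0.9423 = 3.348
D / 3.348 = 158 / 3.348 = 47.19
v = 47.19^(1/0.4) = 47.19^2.5 = 15298 m/s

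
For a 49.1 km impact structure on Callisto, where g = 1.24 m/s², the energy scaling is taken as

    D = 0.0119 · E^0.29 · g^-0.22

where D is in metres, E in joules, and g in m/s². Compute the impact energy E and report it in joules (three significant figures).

E ≈ 7.64 × 10^22 J

Rearranging: E = [D / (0.0119 · g^-0.22)]^(1/0.29).
D = 49100 m.
g^-0.22 = 1.24^-0.22 = 0.9538
D / (0.0119 × 0.9538) = 49100 / (0.01135) = 4.326 × 10^6
E = (4.326 × 10^6)^3.4483 = 7.642 × 10^22 J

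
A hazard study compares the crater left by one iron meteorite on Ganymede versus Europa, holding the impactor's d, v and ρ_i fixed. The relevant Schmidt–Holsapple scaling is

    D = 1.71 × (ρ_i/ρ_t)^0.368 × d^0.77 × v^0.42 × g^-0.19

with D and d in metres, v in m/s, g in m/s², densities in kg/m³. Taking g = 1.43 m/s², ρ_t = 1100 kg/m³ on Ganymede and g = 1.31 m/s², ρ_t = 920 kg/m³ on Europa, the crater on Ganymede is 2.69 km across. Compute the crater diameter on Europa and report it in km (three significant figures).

The impactor-only factors (d, v, ρ_i) cancel in the ratio, leaving D_Europa/D_Ganymede = (g_Europa/g_Ganymede)^-0.19 · (ρ_t,Ganymede/ρ_t,Europa)^0.368.
(1.31/1.43)^-0.19 = 0.9161^-0.19 = 1.017
(1100/920)^0.368 = 1.196^0.368 = 1.068
Ratio = 1.017 × 1.068 = 1.086
D_Europa = 1.086 × 2.69 km = 2.92 km

D ≈ 2.92 km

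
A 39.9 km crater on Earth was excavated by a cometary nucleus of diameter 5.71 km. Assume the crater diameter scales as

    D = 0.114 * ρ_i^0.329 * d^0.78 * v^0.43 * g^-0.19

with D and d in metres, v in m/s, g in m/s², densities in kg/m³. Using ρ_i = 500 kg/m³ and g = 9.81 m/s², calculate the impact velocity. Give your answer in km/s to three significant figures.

Rearranging for v: v = [D / (0.114 · 500^0.329 · 5710^0.78 · 9.81^-0.19)]^(1/0.43).
D = 39900 m.
500^0.329 = 7.726
5710^0.78 = 851.5
9.81^-0.19 = 0.6480
Denominator = 0.114 × 7.726 × 851.5 × 0.6480 = 486.0
D / 486.0 = 39900 / 486.0 = 82.10
v = 82.10^(1/0.43) = 82.10^2.3256 = 28314 m/s

v ≈ 28.3 km/s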